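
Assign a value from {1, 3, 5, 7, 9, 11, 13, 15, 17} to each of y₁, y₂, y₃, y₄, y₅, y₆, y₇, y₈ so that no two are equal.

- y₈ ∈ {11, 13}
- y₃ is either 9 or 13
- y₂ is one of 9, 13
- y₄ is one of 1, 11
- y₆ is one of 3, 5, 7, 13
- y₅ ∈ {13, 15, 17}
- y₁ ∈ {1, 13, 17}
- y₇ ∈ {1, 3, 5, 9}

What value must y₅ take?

15

y₂ and y₃ share exactly the 2 values {9, 13}; by pigeonhole those values go to them, so strike 9, 13 from y₁, y₅, y₆, y₇, y₈.
y₈ has just one choice, so y₈ = 11. So y₄ can't be 11.
y₄'s domain is down to {1}, so y₄ = 1. Eliminate 1 elsewhere: y₁, y₇.
y₁ must be 17 (only option left). Remove 17 from y₅.
So y₅ = 15.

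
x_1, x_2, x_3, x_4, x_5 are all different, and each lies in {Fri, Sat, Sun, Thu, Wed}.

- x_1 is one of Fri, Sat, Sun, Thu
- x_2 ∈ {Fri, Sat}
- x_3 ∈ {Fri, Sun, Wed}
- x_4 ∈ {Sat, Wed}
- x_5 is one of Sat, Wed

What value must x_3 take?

Sun

The 5 variables draw from only 5 values {Fri, Sat, Sun, Thu, Wed}, so each is used; only x_1 can be Thu, hence x_1 = Thu.
Among the 4 still-open variables, Sun fits only x_3 (and all 4 values in {Fri, Sat, Sun, Wed} must be used), so x_3 = Sun.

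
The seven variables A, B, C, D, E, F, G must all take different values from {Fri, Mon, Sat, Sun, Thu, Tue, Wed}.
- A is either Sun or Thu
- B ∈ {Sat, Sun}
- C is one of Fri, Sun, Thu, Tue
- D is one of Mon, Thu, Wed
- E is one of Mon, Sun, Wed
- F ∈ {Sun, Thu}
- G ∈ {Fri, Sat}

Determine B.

Sat

Among the 7 variables, Tue fits only C (and all 7 values in {Fri, Mon, Sat, Sun, Thu, Tue, Wed} must be used), so C = Tue.
Among the 6 still-open variables, Fri fits only G (and all 6 values in {Fri, Mon, Sat, Sun, Thu, Wed} must be used), so G = Fri.
The 5 still-open variables draw from only 5 values {Mon, Sat, Sun, Thu, Wed}, so each is used; only B can be Sat, hence B = Sat.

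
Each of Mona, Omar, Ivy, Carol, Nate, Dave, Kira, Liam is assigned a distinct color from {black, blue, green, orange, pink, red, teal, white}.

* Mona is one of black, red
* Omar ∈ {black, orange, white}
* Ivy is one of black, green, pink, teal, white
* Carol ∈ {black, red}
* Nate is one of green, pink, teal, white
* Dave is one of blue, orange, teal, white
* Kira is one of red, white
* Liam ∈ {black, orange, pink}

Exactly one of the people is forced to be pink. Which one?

Liam

Among the 8 variables, blue fits only Dave (and all 8 values in {black, blue, green, orange, pink, red, teal, white} must be used), so Dave = blue.
Mona and Carol share exactly the 2 values {black, red}; by pigeonhole those values go to them, so strike black, red from Omar, Ivy, Kira, Liam.
That leaves Kira = white. Strike white from Omar, Ivy, Nate.
Omar's domain is down to {orange}, so Omar = orange. Eliminate orange elsewhere: Liam.
So pink goes to Liam.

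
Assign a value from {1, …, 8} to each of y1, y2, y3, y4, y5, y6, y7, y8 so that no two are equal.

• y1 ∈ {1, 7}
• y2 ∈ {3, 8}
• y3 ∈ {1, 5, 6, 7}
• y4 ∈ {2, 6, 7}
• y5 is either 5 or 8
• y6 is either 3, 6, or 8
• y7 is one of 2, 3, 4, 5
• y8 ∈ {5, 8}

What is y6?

The 8 variables draw from only 8 values {1, 2, 3, 4, 5, 6, 7, 8}, so each is used; only y7 can be 4, hence y7 = 4.
The 7 still-open variables draw from only 7 values {1, 2, 3, 5, 6, 7, 8}, so each is used; only y4 can be 2, hence y4 = 2.
The 2 variables y5 and y8 are confined to {5, 8}, which locks those values in; drop them from y2, y3, y6.
y2 must be 3 (only option left). Strike 3 from y6.
So y6 = 6.

6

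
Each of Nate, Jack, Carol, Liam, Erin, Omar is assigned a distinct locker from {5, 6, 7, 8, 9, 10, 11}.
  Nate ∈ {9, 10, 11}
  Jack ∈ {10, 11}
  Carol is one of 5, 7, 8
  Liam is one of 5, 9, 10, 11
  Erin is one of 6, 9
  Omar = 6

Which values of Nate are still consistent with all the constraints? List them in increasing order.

Omar's domain is down to {6}, so Omar = 6. Remove 6 from Erin.
Erin has just one choice, so Erin = 9. Eliminate 9 elsewhere: Nate, Liam.
Nate and Jack share exactly the 2 values {10, 11}; by pigeonhole those values go to them, so strike 10, 11 from Liam.
Liam has just one choice, so Liam = 5. Eliminate 5 elsewhere: Carol.
No further eliminations apply; Nate can still be any of 10, 11.

10, 11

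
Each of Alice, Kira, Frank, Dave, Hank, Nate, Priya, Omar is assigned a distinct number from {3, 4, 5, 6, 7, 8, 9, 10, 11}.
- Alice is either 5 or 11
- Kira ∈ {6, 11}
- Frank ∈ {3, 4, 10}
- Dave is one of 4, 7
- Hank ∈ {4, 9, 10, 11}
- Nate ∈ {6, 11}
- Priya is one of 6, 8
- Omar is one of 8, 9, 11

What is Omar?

The 2 variables Kira and Nate are confined to {6, 11}, which locks those values in; drop them from Alice, Hank, Priya, Omar.
Alice must be 5 (only option left).
Priya must be 8 (only option left). Strike 8 from Omar.
So Omar = 9.

9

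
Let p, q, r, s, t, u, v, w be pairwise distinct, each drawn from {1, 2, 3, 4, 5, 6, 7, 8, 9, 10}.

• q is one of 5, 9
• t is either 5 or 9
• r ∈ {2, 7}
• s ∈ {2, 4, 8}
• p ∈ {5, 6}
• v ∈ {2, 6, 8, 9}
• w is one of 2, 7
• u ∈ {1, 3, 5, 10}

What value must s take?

q and t share exactly the 2 values {5, 9}; by pigeonhole those values go to them, so strike 5, 9 from p, u, v.
That leaves p = 6. Eliminate 6 elsewhere: v.
The 2 variables r and w are confined to {2, 7}, which locks those values in; drop them from s, v.
v must be 8 (only option left). So s can't be 8.
So s = 4.

4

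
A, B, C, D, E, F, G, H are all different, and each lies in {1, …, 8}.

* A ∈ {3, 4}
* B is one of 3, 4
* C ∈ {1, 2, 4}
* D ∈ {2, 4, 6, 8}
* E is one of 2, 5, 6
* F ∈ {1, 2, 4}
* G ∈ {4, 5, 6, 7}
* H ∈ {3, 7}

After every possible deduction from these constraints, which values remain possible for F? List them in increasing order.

The 8 variables together cover exactly {1, 2, 3, 4, 5, 6, 7, 8} — 8 values for 8 variables — and 8 appears only in D's list, so D = 8.
A and B share exactly the 2 values {3, 4}; by pigeonhole those values go to them, so strike 3, 4 from C, F, G, H.
H's domain is down to {7}, so H = 7. Strike 7 from G.
C and F share exactly the 2 values {1, 2}; by pigeonhole those values go to them, so strike 1, 2 from E.
No further eliminations apply; F can still be any of 1, 2.

1, 2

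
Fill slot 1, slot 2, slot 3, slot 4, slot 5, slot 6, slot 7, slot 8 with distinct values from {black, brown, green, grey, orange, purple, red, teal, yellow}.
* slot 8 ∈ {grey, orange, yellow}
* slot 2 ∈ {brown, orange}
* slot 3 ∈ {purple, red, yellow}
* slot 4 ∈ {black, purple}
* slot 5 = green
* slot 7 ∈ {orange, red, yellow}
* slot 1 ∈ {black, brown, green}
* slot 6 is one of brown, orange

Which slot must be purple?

slot 5 has just one choice, so slot 5 = green. So slot 1 can't be green.
The 7 still-open variables draw from only 7 values {black, brown, grey, orange, purple, red, yellow}, so each is used; only slot 8 can be grey, hence slot 8 = grey.
slot 2 and slot 6 between them cover only {brown, orange} — a naked pair. Remove those values from slot 1, slot 7.
slot 1 must be black (only option left). Strike black from slot 4.
So purple goes to slot 4.

slot 4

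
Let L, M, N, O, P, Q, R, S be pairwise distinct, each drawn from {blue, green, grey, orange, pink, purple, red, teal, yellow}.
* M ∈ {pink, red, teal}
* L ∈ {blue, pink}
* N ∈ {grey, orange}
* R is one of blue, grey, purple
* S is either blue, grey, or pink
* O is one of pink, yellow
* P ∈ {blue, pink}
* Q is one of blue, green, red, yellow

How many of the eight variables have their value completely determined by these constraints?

L and P share exactly the 2 values {blue, pink}; by pigeonhole those values go to them, so strike blue, pink from M, O, Q, R, S.
O must be yellow (only option left). Eliminate yellow elsewhere: Q.
S has just one choice, so S = grey. Remove grey from N, R.
That leaves N = orange.
R's domain is down to {purple}, so R = purple.
Determined: N=orange, O=yellow, R=purple, S=grey. The other variables each still have more than one consistent value. That makes 4.

4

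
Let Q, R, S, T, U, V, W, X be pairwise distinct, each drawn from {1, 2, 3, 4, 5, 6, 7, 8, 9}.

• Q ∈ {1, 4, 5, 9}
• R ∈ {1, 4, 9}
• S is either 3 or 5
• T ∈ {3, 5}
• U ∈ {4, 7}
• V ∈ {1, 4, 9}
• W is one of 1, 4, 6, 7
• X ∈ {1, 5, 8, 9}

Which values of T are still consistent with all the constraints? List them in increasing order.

Among the 8 variables, 6 fits only W (and all 8 values in {1, 3, 4, 5, 6, 7, 8, 9} must be used), so W = 6.
The 7 still-open variables draw from only 7 values {1, 3, 4, 5, 7, 8, 9}, so each is used; only U can be 7, hence U = 7.
The 6 still-open variables draw from only 6 values {1, 3, 4, 5, 8, 9}, so each is used; only X can be 8, hence X = 8.
S and T between them cover only {3, 5} — a naked pair. Remove those values from Q.
No further eliminations apply; T can still be any of 3, 5.

3, 5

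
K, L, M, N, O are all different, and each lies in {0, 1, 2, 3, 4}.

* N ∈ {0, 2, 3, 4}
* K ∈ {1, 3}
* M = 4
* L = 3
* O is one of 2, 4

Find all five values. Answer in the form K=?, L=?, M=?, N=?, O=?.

K=1, L=3, M=4, N=0, O=2

L must be 3 (only option left). Strike 3 from K, N.
That leaves M = 4. Remove 4 from N, O.
O has just one choice, so O = 2. So N can't be 2.
K must be 1 (only option left).
N must be 0 (only option left).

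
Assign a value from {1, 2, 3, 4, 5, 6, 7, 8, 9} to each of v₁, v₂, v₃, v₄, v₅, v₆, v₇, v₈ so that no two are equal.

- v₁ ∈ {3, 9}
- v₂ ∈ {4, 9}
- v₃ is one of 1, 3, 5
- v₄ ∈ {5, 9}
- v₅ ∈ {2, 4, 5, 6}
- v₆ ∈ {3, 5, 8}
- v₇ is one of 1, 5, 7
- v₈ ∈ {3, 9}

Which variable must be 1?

v₃

The 2 variables v₁ and v₈ are confined to {3, 9}, which locks those values in; drop them from v₂, v₃, v₄, v₆.
v₂'s domain is down to {4}, so v₂ = 4. Remove 4 from v₅.
v₄ must be 5 (only option left). Eliminate 5 elsewhere: v₃, v₅, v₆, v₇.
So 1 goes to v₃.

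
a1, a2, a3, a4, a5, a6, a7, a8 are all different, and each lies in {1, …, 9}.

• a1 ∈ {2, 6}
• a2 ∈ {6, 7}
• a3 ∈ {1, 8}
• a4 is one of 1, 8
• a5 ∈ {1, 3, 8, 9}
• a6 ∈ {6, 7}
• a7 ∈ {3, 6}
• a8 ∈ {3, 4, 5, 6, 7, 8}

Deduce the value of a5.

9

The 2 variables a2 and a6 are confined to {6, 7}, which locks those values in; drop them from a1, a7, a8.
a1's domain is down to {2}, so a1 = 2.
That leaves a7 = 3. Strike 3 from a5, a8.
a3 and a4 share exactly the 2 values {1, 8}; by pigeonhole those values go to them, so strike 1, 8 from a5, a8.
So a5 = 9.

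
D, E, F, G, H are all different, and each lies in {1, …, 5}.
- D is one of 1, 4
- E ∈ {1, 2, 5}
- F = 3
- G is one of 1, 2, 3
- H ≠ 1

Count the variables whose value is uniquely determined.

1

F's domain is down to {3}, so F = 3. So G, H can't be 3.
Determined: F=3. The other variables each still have more than one consistent value. That makes 1.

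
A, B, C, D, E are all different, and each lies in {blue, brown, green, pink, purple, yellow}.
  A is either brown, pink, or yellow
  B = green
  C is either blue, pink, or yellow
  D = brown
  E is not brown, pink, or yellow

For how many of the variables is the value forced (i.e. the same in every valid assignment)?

2

B's domain is down to {green}, so B = green. Strike green from E.
D must be brown (only option left). So A can't be brown.
Determined: B=green, D=brown. The other variables each still have more than one consistent value. That makes 2.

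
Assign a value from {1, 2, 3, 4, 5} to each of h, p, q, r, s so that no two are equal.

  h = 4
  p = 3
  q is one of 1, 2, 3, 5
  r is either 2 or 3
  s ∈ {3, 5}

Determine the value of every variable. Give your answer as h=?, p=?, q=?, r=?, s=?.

h=4, p=3, q=1, r=2, s=5

h must be 4 (only option left).
p's domain is down to {3}, so p = 3. So q, r, s can't be 3.
r has just one choice, so r = 2. Strike 2 from q.
That leaves s = 5. Eliminate 5 elsewhere: q.
q's domain is down to {1}, so q = 1.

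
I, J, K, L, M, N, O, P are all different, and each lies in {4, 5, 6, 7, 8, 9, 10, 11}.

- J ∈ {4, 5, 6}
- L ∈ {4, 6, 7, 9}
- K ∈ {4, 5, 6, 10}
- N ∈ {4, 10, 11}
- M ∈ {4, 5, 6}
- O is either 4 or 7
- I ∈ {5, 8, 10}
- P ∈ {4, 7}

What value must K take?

The 8 variables draw from only 8 values {4, 5, 6, 7, 8, 9, 10, 11}, so each is used; only I can be 8, hence I = 8.
The 7 still-open variables together cover exactly {4, 5, 6, 7, 9, 10, 11} — 7 values for 7 variables — and 9 appears only in L's list, so L = 9.
Among the 6 still-open variables, 11 fits only N (and all 6 values in {4, 5, 6, 7, 10, 11} must be used), so N = 11.
The 5 still-open variables together cover exactly {4, 5, 6, 7, 10} — 5 values for 5 variables — and 10 appears only in K's list, so K = 10.

10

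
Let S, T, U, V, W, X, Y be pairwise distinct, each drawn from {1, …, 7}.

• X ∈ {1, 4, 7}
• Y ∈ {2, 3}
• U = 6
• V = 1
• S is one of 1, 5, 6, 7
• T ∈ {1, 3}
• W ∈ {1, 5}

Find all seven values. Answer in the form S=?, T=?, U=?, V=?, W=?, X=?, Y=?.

U's domain is down to {6}, so U = 6. Strike 6 from S.
V's domain is down to {1}, so V = 1. Strike 1 from S, T, W, X.
That leaves W = 5. So S can't be 5.
S has just one choice, so S = 7. Strike 7 from X.
T must be 3 (only option left). So Y can't be 3.
That leaves X = 4.
Y must be 2 (only option left).

S=7, T=3, U=6, V=1, W=5, X=4, Y=2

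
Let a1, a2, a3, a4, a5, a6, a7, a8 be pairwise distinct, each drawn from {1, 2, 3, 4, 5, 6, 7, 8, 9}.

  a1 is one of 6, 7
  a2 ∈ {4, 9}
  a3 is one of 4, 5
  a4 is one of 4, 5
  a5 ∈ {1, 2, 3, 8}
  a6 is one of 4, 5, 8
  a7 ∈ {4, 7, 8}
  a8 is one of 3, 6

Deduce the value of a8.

a3 and a4 share exactly the 2 values {4, 5}; by pigeonhole those values go to them, so strike 4, 5 from a2, a6, a7.
That leaves a2 = 9.
a6's domain is down to {8}, so a6 = 8. Strike 8 from a5, a7.
a7's domain is down to {7}, so a7 = 7. Eliminate 7 elsewhere: a1.
That leaves a1 = 6. So a8 can't be 6.
So a8 = 3.

3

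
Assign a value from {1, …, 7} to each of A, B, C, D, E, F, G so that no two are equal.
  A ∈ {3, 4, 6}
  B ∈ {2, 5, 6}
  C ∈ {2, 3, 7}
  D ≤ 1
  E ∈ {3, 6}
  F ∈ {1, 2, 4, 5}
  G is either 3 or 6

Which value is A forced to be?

D has just one choice, so D = 1. So F can't be 1.
The 6 still-open variables draw from only 6 values {2, 3, 4, 5, 6, 7}, so each is used; only C can be 7, hence C = 7.
E and G between them cover only {3, 6} — a naked pair. Remove those values from A, B.
So A = 4.

4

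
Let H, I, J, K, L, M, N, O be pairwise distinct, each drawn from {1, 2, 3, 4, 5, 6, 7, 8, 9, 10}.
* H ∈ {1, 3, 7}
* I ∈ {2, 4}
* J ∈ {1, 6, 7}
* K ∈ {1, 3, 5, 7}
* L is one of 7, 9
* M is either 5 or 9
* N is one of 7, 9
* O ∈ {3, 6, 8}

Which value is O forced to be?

8

L and N share exactly the 2 values {7, 9}; by pigeonhole those values go to them, so strike 7, 9 from H, J, K, M.
M must be 5 (only option left). Eliminate 5 elsewhere: K.
H and K share exactly the 2 values {1, 3}; by pigeonhole those values go to them, so strike 1, 3 from J, O.
That leaves J = 6. So O can't be 6.
So O = 8.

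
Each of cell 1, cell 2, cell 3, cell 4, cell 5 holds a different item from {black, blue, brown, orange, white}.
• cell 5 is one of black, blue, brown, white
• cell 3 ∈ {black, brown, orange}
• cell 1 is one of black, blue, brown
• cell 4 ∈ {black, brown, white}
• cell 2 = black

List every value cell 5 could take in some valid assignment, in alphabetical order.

blue, brown, white

cell 2 has just one choice, so cell 2 = black. So cell 1, cell 3, cell 4, cell 5 can't be black.
The 4 still-open variables together cover exactly {blue, brown, orange, white} — 4 values for 4 variables — and orange appears only in cell 3's list, so cell 3 = orange.
No further eliminations apply; cell 5 can still be any of blue, brown, white.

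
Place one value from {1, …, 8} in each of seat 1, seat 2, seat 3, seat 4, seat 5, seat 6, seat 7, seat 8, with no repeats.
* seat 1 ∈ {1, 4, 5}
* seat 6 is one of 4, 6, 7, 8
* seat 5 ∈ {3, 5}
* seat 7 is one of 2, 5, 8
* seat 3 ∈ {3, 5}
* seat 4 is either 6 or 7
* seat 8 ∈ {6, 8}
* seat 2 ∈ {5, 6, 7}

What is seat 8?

The 8 variables draw from only 8 values {1, 2, 3, 4, 5, 6, 7, 8}, so each is used; only seat 1 can be 1, hence seat 1 = 1.
The 7 still-open variables draw from only 7 values {2, 3, 4, 5, 6, 7, 8}, so each is used; only seat 7 can be 2, hence seat 7 = 2.
The 6 still-open variables together cover exactly {3, 4, 5, 6, 7, 8} — 6 values for 6 variables — and 4 appears only in seat 6's list, so seat 6 = 4.
Among the 5 still-open variables, 8 fits only seat 8 (and all 5 values in {3, 5, 6, 7, 8} must be used), so seat 8 = 8.

8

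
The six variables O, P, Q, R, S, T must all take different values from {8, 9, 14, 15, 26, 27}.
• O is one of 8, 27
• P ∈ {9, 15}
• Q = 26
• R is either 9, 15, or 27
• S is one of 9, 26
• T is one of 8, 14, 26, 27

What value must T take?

14

Q must be 26 (only option left). Remove 26 from S, T.
That leaves S = 9. Strike 9 from P, R.
P's domain is down to {15}, so P = 15. Strike 15 from R.
R has just one choice, so R = 27. Strike 27 from O, T.
That leaves O = 8. So T can't be 8.
So T = 14.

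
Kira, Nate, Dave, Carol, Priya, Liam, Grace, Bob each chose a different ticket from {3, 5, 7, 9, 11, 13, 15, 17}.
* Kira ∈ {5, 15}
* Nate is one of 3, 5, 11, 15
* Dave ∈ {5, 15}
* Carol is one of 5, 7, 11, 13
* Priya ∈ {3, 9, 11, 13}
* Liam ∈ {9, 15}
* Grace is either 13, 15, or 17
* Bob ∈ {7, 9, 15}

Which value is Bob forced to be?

7

The 8 variables together cover exactly {3, 5, 7, 9, 11, 13, 15, 17} — 8 values for 8 variables — and 17 appears only in Grace's list, so Grace = 17.
Kira and Dave share exactly the 2 values {5, 15}; by pigeonhole those values go to them, so strike 5, 15 from Nate, Carol, Liam, Bob.
Liam has just one choice, so Liam = 9. So Priya, Bob can't be 9.
So Bob = 7.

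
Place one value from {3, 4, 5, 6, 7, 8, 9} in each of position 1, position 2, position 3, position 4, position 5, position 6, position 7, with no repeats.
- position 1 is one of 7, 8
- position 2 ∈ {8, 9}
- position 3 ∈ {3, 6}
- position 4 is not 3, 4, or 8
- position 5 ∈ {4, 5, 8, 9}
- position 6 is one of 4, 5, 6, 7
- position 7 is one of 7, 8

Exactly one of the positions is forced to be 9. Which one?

The 7 variables together cover exactly {3, 4, 5, 6, 7, 8, 9} — 7 values for 7 variables — and 3 appears only in position 3's list, so position 3 = 3.
position 1 and position 7 between them cover only {7, 8} — a naked pair. Remove those values from position 2, position 4, position 5, position 6.
So 9 goes to position 2.

position 2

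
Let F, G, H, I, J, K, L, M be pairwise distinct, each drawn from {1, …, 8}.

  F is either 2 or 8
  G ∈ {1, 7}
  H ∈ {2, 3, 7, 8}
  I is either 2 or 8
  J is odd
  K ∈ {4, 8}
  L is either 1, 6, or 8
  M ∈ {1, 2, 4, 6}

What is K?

4

The 8 variables together cover exactly {1, 2, 3, 4, 5, 6, 7, 8} — 8 values for 8 variables — and 5 appears only in J's list, so J = 5.
Among the 7 still-open variables, 3 fits only H (and all 7 values in {1, 2, 3, 4, 6, 7, 8} must be used), so H = 3.
The 6 still-open variables together cover exactly {1, 2, 4, 6, 7, 8} — 6 values for 6 variables — and 7 appears only in G's list, so G = 7.
F and I share exactly the 2 values {2, 8}; by pigeonhole those values go to them, so strike 2, 8 from K, L, M.
So K = 4.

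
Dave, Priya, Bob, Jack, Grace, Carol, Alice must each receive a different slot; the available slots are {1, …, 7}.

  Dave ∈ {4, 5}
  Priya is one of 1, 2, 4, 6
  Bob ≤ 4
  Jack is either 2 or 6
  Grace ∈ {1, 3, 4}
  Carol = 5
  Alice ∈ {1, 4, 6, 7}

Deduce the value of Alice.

Carol must be 5 (only option left). Remove 5 from Dave.
Dave has just one choice, so Dave = 4. Eliminate 4 elsewhere: Priya, Bob, Grace, Alice.
The 5 still-open variables together cover exactly {1, 2, 3, 6, 7} — 5 values for 5 variables — and 7 appears only in Alice's list, so Alice = 7.

7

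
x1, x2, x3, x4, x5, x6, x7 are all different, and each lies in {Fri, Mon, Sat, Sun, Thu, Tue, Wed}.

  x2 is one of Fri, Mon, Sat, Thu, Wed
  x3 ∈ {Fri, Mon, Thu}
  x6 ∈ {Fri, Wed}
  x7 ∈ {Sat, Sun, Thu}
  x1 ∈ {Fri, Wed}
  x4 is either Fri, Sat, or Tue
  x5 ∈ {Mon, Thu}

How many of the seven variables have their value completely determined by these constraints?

The 7 variables together cover exactly {Fri, Mon, Sat, Sun, Thu, Tue, Wed} — 7 values for 7 variables — and Sun appears only in x7's list, so x7 = Sun.
The 6 still-open variables draw from only 6 values {Fri, Mon, Sat, Thu, Tue, Wed}, so each is used; only x4 can be Tue, hence x4 = Tue.
The 5 still-open variables draw from only 5 values {Fri, Mon, Sat, Thu, Wed}, so each is used; only x2 can be Sat, hence x2 = Sat.
x1 and x6 between them cover only {Fri, Wed} — a naked pair. Remove those values from x3.
Determined: x2=Sat, x4=Tue, x7=Sun. The other variables each still have more than one consistent value. That makes 3.

3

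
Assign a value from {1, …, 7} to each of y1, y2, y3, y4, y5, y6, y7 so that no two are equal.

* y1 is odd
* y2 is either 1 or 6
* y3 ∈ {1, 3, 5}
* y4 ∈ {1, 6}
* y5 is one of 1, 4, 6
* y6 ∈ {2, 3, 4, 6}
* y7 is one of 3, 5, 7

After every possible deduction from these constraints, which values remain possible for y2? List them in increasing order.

The 7 variables together cover exactly {1, 2, 3, 4, 5, 6, 7} — 7 values for 7 variables — and 2 appears only in y6's list, so y6 = 2.
The 6 still-open variables draw from only 6 values {1, 3, 4, 5, 6, 7}, so each is used; only y5 can be 4, hence y5 = 4.
The 2 variables y2 and y4 are confined to {1, 6}, which locks those values in; drop them from y1, y3.
No further eliminations apply; y2 can still be any of 1, 6.

1, 6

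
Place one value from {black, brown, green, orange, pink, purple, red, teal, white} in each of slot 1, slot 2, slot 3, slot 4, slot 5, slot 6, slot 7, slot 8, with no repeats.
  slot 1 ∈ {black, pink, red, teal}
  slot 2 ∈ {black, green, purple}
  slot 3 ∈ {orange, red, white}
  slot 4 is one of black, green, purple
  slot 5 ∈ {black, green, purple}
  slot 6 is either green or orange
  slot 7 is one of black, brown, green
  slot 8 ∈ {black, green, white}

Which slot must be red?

slot 2, slot 4, slot 5 between them cover only {black, green, purple} — a naked triple. Remove those values from slot 1, slot 6, slot 7, slot 8.
That leaves slot 6 = orange. Strike orange from slot 3.
slot 7 has just one choice, so slot 7 = brown.
slot 8 must be white (only option left). Strike white from slot 3.
So red goes to slot 3.

slot 3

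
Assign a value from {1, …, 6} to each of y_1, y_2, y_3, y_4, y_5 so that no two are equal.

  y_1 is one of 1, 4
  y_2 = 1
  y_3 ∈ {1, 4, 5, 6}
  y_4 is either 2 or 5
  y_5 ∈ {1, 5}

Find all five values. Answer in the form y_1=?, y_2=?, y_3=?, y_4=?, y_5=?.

y_2 must be 1 (only option left). Eliminate 1 elsewhere: y_1, y_3, y_5.
y_5 has just one choice, so y_5 = 5. Remove 5 from y_3, y_4.
That leaves y_1 = 4. Eliminate 4 elsewhere: y_3.
y_3 must be 6 (only option left).
y_4 must be 2 (only option left).

y_1=4, y_2=1, y_3=6, y_4=2, y_5=5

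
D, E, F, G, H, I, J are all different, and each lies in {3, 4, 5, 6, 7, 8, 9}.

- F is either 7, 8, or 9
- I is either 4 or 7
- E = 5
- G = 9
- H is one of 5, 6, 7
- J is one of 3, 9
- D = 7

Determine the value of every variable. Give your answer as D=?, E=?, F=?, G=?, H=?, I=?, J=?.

D's domain is down to {7}, so D = 7. Eliminate 7 elsewhere: F, H, I.
E's domain is down to {5}, so E = 5. Eliminate 5 elsewhere: H.
G's domain is down to {9}, so G = 9. Remove 9 from F, J.
H's domain is down to {6}, so H = 6.
I's domain is down to {4}, so I = 4.
That leaves J = 3.
F has just one choice, so F = 8.

D=7, E=5, F=8, G=9, H=6, I=4, J=3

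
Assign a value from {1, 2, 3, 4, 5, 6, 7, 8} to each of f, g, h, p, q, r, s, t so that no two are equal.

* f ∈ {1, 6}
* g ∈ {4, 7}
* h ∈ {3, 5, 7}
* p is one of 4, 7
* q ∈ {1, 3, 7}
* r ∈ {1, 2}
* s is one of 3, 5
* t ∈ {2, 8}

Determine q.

1

The 8 variables draw from only 8 values {1, 2, 3, 4, 5, 6, 7, 8}, so each is used; only f can be 6, hence f = 6.
The 7 still-open variables draw from only 7 values {1, 2, 3, 4, 5, 7, 8}, so each is used; only t can be 8, hence t = 8.
The 6 still-open variables together cover exactly {1, 2, 3, 4, 5, 7} — 6 values for 6 variables — and 2 appears only in r's list, so r = 2.
The 5 still-open variables together cover exactly {1, 3, 4, 5, 7} — 5 values for 5 variables — and 1 appears only in q's list, so q = 1.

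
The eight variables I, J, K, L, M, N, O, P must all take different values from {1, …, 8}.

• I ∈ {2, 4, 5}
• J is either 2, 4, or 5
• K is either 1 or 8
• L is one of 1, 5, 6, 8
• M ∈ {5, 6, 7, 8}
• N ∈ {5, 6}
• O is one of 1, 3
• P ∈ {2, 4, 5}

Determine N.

6

Among the 8 variables, 3 fits only O (and all 8 values in {1, 2, 3, 4, 5, 6, 7, 8} must be used), so O = 3.
The 7 still-open variables together cover exactly {1, 2, 4, 5, 6, 7, 8} — 7 values for 7 variables — and 7 appears only in M's list, so M = 7.
The 3 variables I, J, P are confined to {2, 4, 5}, which locks those values in; drop them from L, N.
So N = 6.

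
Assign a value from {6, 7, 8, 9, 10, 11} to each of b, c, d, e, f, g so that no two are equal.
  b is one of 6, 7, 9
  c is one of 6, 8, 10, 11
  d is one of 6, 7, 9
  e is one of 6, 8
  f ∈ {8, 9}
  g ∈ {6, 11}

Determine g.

The 6 variables draw from only 6 values {6, 7, 8, 9, 10, 11}, so each is used; only c can be 10, hence c = 10.
Among the 5 still-open variables, 11 fits only g (and all 5 values in {6, 7, 8, 9, 11} must be used), so g = 11.

11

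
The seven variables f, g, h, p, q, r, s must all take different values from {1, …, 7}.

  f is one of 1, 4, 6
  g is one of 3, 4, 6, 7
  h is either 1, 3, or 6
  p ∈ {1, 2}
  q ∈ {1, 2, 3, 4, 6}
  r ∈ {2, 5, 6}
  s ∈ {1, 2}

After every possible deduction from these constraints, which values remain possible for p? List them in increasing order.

1, 2

The 7 variables together cover exactly {1, 2, 3, 4, 5, 6, 7} — 7 values for 7 variables — and 5 appears only in r's list, so r = 5.
Among the 6 still-open variables, 7 fits only g (and all 6 values in {1, 2, 3, 4, 6, 7} must be used), so g = 7.
p and s share exactly the 2 values {1, 2}; by pigeonhole those values go to them, so strike 1, 2 from f, h, q.
No further eliminations apply; p can still be any of 1, 2.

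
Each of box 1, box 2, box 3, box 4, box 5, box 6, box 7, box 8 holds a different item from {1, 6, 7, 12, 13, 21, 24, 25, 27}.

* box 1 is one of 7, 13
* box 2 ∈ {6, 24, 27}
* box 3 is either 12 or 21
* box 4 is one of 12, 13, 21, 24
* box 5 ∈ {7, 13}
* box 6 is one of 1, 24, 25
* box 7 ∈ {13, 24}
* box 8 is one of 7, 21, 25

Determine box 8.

box 1 and box 5 between them cover only {7, 13} — a naked pair. Remove those values from box 4, box 7, box 8.
box 7 has just one choice, so box 7 = 24. So box 2, box 4, box 6 can't be 24.
box 3 and box 4 share exactly the 2 values {12, 21}; by pigeonhole those values go to them, so strike 12, 21 from box 8.
So box 8 = 25.

25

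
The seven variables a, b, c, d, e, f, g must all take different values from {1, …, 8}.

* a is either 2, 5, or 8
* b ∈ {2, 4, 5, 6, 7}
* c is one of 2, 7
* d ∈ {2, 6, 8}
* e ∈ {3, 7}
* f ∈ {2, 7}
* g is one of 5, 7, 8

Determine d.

Among the 7 variables, 3 fits only e (and all 7 values in {2, 3, 4, 5, 6, 7, 8} must be used), so e = 3.
The 6 still-open variables draw from only 6 values {2, 4, 5, 6, 7, 8}, so each is used; only b can be 4, hence b = 4.
The 5 still-open variables draw from only 5 values {2, 5, 6, 7, 8}, so each is used; only d can be 6, hence d = 6.

6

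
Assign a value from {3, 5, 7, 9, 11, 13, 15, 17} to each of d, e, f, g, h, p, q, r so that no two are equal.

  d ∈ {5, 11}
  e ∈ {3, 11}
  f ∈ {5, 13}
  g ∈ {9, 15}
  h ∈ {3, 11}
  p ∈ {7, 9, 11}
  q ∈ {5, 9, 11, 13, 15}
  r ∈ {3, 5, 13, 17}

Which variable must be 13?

The 8 variables together cover exactly {3, 5, 7, 9, 11, 13, 15, 17} — 8 values for 8 variables — and 7 appears only in p's list, so p = 7.
Among the 7 still-open variables, 17 fits only r (and all 7 values in {3, 5, 9, 11, 13, 15, 17} must be used), so r = 17.
The 2 variables e and h are confined to {3, 11}, which locks those values in; drop them from d, q.
That leaves d = 5. So f, q can't be 5.
So 13 goes to f.

f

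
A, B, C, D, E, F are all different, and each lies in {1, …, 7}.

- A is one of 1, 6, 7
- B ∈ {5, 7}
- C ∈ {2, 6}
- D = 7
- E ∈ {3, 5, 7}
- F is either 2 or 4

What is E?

D's domain is down to {7}, so D = 7. Strike 7 from A, B, E.
B must be 5 (only option left). Remove 5 from E.
So E = 3.

3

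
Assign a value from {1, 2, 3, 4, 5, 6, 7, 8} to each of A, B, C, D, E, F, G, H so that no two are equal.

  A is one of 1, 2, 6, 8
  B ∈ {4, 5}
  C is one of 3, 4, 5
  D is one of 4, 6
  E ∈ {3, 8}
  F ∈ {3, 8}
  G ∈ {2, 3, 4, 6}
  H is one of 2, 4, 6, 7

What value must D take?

6

The 8 variables draw from only 8 values {1, 2, 3, 4, 5, 6, 7, 8}, so each is used; only A can be 1, hence A = 1.
The 7 still-open variables draw from only 7 values {2, 3, 4, 5, 6, 7, 8}, so each is used; only H can be 7, hence H = 7.
The 6 still-open variables together cover exactly {2, 3, 4, 5, 6, 8} — 6 values for 6 variables — and 2 appears only in G's list, so G = 2.
The 5 still-open variables draw from only 5 values {3, 4, 5, 6, 8}, so each is used; only D can be 6, hence D = 6.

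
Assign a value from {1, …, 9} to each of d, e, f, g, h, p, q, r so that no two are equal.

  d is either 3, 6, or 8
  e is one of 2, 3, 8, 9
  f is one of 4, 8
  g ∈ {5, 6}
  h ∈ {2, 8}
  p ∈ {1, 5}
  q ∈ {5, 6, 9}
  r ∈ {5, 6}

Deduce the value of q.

9

Among the 8 variables, 1 fits only p (and all 8 values in {1, 2, 3, 4, 5, 6, 8, 9} must be used), so p = 1.
Among the 7 still-open variables, 4 fits only f (and all 7 values in {2, 3, 4, 5, 6, 8, 9} must be used), so f = 4.
g and r share exactly the 2 values {5, 6}; by pigeonhole those values go to them, so strike 5, 6 from d, q.
So q = 9.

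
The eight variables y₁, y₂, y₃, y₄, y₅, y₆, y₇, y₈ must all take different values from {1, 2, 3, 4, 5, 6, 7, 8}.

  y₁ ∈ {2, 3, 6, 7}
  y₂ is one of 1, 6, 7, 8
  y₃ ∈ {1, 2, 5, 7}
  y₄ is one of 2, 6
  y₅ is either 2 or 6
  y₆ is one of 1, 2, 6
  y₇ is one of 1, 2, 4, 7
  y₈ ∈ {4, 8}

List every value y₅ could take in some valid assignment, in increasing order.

The 8 variables together cover exactly {1, 2, 3, 4, 5, 6, 7, 8} — 8 values for 8 variables — and 3 appears only in y₁'s list, so y₁ = 3.
The 7 still-open variables draw from only 7 values {1, 2, 4, 5, 6, 7, 8}, so each is used; only y₃ can be 5, hence y₃ = 5.
The 2 variables y₄ and y₅ are confined to {2, 6}, which locks those values in; drop them from y₂, y₆, y₇.
y₆ must be 1 (only option left). Remove 1 from y₂, y₇.
No further eliminations apply; y₅ can still be any of 2, 6.

2, 6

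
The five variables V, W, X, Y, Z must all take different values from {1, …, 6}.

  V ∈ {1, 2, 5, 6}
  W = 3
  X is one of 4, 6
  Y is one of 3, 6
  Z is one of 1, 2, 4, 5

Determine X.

W must be 3 (only option left). So Y can't be 3.
Y must be 6 (only option left). Remove 6 from V, X.
So X = 4.

4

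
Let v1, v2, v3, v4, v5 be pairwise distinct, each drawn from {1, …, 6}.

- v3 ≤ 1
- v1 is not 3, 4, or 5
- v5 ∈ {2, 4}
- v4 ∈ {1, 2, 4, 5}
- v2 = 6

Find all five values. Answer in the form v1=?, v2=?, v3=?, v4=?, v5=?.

v1=2, v2=6, v3=1, v4=5, v5=4

v2 has just one choice, so v2 = 6. Remove 6 from v1.
v3 has just one choice, so v3 = 1. Strike 1 from v1, v4.
v1 has just one choice, so v1 = 2. Strike 2 from v4, v5.
v5's domain is down to {4}, so v5 = 4. Remove 4 from v4.
That leaves v4 = 5.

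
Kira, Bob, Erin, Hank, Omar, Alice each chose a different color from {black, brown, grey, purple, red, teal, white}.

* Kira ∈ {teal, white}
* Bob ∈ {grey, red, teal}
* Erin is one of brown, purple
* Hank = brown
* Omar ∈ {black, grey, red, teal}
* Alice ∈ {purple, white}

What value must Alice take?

Hank must be brown (only option left). Strike brown from Erin.
Erin must be purple (only option left). Remove purple from Alice.
So Alice = white.

white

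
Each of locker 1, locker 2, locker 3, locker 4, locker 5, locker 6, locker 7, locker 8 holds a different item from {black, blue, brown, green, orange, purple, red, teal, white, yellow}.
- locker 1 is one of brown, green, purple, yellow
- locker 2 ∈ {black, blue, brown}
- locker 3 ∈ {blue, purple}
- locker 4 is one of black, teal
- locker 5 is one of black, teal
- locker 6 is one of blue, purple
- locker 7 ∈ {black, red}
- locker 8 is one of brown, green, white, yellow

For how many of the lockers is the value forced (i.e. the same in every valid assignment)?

The 2 variables locker 3 and locker 6 are confined to {blue, purple}, which locks those values in; drop them from locker 1, locker 2.
The 2 variables locker 4 and locker 5 are confined to {black, teal}, which locks those values in; drop them from locker 2, locker 7.
That leaves locker 2 = brown. So locker 1, locker 8 can't be brown.
locker 7 has just one choice, so locker 7 = red.
Determined: locker 2=brown, locker 7=red. The other lockers each still have more than one consistent value. That makes 2.

2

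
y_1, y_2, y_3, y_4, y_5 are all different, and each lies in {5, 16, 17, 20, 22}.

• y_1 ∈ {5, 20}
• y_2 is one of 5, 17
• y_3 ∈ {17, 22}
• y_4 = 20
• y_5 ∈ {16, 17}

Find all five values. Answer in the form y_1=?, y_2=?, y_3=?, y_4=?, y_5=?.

y_1=5, y_2=17, y_3=22, y_4=20, y_5=16

y_4 must be 20 (only option left). So y_1 can't be 20.
y_1 must be 5 (only option left). Remove 5 from y_2.
y_2 must be 17 (only option left). Remove 17 from y_3, y_5.
That leaves y_3 = 22.
y_5 has just one choice, so y_5 = 16.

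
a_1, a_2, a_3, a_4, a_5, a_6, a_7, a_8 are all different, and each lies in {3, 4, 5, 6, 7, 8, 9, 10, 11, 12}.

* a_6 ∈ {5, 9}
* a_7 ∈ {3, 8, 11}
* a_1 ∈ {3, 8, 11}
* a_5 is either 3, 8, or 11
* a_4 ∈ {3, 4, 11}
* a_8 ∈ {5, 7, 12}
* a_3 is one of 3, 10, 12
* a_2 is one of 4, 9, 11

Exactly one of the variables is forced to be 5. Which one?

a_1, a_5, a_7 between them cover only {3, 8, 11} — a naked triple. Remove those values from a_2, a_3, a_4.
a_4 has just one choice, so a_4 = 4. So a_2 can't be 4.
a_2 has just one choice, so a_2 = 9. Strike 9 from a_6.
So 5 goes to a_6.

a_6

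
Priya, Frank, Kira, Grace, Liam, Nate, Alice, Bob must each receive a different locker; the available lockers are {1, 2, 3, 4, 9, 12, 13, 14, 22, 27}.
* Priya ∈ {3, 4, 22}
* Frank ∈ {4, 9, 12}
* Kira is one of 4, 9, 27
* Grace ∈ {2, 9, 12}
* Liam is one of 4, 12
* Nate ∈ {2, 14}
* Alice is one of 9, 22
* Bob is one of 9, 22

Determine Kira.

27

The 8 variables together cover exactly {2, 3, 4, 9, 12, 14, 22, 27} — 8 values for 8 variables — and 3 appears only in Priya's list, so Priya = 3.
Among the 7 still-open variables, 14 fits only Nate (and all 7 values in {2, 4, 9, 12, 14, 22, 27} must be used), so Nate = 14.
Among the 6 still-open variables, 2 fits only Grace (and all 6 values in {2, 4, 9, 12, 22, 27} must be used), so Grace = 2.
Among the 5 still-open variables, 27 fits only Kira (and all 5 values in {4, 9, 12, 22, 27} must be used), so Kira = 27.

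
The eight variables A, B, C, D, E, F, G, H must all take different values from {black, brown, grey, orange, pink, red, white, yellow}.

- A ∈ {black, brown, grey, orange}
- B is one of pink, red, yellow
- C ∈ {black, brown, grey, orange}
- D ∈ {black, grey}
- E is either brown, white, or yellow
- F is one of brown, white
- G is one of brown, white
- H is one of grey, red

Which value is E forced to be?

yellow

The 8 variables together cover exactly {black, brown, grey, orange, pink, red, white, yellow} — 8 values for 8 variables — and pink appears only in B's list, so B = pink.
Among the 7 still-open variables, red fits only H (and all 7 values in {black, brown, grey, orange, red, white, yellow} must be used), so H = red.
The 6 still-open variables together cover exactly {black, brown, grey, orange, white, yellow} — 6 values for 6 variables — and yellow appears only in E's list, so E = yellow.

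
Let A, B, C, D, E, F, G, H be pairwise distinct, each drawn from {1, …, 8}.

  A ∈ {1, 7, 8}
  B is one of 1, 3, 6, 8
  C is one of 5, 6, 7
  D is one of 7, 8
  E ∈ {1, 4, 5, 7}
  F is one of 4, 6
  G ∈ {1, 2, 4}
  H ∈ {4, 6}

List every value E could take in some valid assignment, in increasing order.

The 8 variables together cover exactly {1, 2, 3, 4, 5, 6, 7, 8} — 8 values for 8 variables — and 2 appears only in G's list, so G = 2.
The 7 still-open variables together cover exactly {1, 3, 4, 5, 6, 7, 8} — 7 values for 7 variables — and 3 appears only in B's list, so B = 3.
F and H between them cover only {4, 6} — a naked pair. Remove those values from C, E.
No further eliminations apply; E can still be any of 1, 5, 7.

1, 5, 7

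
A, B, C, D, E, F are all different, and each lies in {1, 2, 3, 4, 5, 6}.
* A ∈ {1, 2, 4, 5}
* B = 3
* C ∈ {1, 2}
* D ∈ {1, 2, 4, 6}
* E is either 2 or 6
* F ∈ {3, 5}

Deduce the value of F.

5

B's domain is down to {3}, so B = 3. Strike 3 from F.
So F = 5.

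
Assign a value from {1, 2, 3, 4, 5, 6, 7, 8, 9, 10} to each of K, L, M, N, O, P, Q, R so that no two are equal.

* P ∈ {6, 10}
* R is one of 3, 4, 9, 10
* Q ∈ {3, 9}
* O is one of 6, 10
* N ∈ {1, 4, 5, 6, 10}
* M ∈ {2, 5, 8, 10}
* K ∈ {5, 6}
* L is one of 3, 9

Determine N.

L and Q between them cover only {3, 9} — a naked pair. Remove those values from R.
O and P share exactly the 2 values {6, 10}; by pigeonhole those values go to them, so strike 6, 10 from K, M, N, R.
K's domain is down to {5}, so K = 5. So M, N can't be 5.
R's domain is down to {4}, so R = 4. So N can't be 4.
So N = 1.

1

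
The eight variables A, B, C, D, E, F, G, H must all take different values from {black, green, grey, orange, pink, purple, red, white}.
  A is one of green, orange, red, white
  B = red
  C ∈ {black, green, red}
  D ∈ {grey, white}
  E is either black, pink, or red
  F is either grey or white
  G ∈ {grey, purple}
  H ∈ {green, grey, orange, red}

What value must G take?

B's domain is down to {red}, so B = red. Strike red from A, C, E, H.
The 7 still-open variables draw from only 7 values {black, green, grey, orange, pink, purple, white}, so each is used; only E can be pink, hence E = pink.
The 6 still-open variables together cover exactly {black, green, grey, orange, purple, white} — 6 values for 6 variables — and black appears only in C's list, so C = black.
The 5 still-open variables together cover exactly {green, grey, orange, purple, white} — 5 values for 5 variables — and purple appears only in G's list, so G = purple.

purple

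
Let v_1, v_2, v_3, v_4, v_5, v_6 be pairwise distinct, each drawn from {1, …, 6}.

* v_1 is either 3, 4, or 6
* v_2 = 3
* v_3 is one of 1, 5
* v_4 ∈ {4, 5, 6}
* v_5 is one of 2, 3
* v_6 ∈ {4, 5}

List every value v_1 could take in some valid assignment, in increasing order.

v_2's domain is down to {3}, so v_2 = 3. Eliminate 3 elsewhere: v_1, v_5.
That leaves v_5 = 2.
The 4 still-open variables together cover exactly {1, 4, 5, 6} — 4 values for 4 variables — and 1 appears only in v_3's list, so v_3 = 1.
No further eliminations apply; v_1 can still be any of 4, 6.

4, 6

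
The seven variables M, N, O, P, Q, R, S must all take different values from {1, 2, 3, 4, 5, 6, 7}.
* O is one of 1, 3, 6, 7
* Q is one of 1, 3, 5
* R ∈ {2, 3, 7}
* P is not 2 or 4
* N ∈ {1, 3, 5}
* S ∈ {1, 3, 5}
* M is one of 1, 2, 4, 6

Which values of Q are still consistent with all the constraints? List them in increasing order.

The 7 variables together cover exactly {1, 2, 3, 4, 5, 6, 7} — 7 values for 7 variables — and 4 appears only in M's list, so M = 4.
The 6 still-open variables draw from only 6 values {1, 2, 3, 5, 6, 7}, so each is used; only R can be 2, hence R = 2.
N, Q, S between them cover only {1, 3, 5} — a naked triple. Remove those values from O, P.
No further eliminations apply; Q can still be any of 1, 3, 5.

1, 3, 5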